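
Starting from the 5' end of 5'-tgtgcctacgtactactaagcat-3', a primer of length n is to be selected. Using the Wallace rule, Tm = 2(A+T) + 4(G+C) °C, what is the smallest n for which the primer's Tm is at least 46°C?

First 15 bases: TGTGCCTACGTACTA → Tm = 44°C (< 46°C)
First 16 bases: TGTGCCTACGTACTAC → Tm = 48°C (≥ 46°C)
Since every base adds ≥2°C, Tm only increases with n, so the threshold is first crossed at n = 16.

n = 16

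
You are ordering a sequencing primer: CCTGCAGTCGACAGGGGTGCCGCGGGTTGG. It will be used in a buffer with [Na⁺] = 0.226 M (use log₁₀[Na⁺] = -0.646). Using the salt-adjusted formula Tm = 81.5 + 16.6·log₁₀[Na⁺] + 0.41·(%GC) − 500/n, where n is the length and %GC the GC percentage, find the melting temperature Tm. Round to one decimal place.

84.2°C

Length n = 30. Scanning the sequence gives G=14, T=5, C=8, A=3.
G+C = 22, so %GC = 22/30 × 100 = 73.333%
Salt term: 16.6 × (-0.646) = -10.724
GC term: 0.41 × 73.333 = 30.067; length term: −500/30 = −16.667
Tm = 81.5 + (-10.724) + 30.067 − 16.667 = 84.176 → 84.2°C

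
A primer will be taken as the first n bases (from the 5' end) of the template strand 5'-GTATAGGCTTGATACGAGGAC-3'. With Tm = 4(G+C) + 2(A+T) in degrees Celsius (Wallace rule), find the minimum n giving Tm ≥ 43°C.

n = 16

First 15 bases: GTATAGGCTTGATAC → Tm = 42°C (< 43°C)
First 16 bases: GTATAGGCTTGATACG → Tm = 46°C (≥ 43°C)
Since every base adds ≥2°C, Tm only increases with n, so the threshold is first crossed at n = 16.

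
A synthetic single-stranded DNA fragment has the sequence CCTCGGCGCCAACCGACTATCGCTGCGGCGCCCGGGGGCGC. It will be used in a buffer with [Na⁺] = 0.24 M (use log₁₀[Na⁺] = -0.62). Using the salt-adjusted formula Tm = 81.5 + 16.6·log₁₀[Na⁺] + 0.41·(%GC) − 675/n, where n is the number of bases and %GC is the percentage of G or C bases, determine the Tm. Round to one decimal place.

Length n = 41. Scanning the sequence gives T=4, C=18, G=15, A=4.
G+C = 33, so %GC = 33/41 × 100 = 80.488%
Salt term: 16.6 × (-0.62) = -10.292
GC term: 0.41 × 80.488 = 33; length term: −675/41 = −16.463
Tm = 81.5 + (-10.292) + 33 − 16.463 = 87.745 → 87.7°C

87.7°C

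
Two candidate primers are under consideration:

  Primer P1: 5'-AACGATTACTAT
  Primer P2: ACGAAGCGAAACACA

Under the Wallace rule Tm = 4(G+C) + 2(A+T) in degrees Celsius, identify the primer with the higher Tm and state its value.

Primer P2, 44°C

Primer P1: A+T=9, G+C=3 → Tm = 2(9)+4(3) = 30°C
Primer P2: A+T=8, G+C=7 → Tm = 2(8)+4(7) = 44°C
30°C vs 44°C → primer P2 is higher.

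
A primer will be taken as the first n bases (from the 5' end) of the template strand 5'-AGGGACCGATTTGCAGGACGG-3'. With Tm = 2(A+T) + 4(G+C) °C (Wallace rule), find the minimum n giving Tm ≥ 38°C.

First 12 bases: AGGGACCGATTT → Tm = 36°C (< 38°C)
First 13 bases: AGGGACCGATTTG → Tm = 40°C (≥ 38°C)
Since every base adds ≥2°C, Tm only increases with n, so the threshold is first crossed at n = 13.

n = 13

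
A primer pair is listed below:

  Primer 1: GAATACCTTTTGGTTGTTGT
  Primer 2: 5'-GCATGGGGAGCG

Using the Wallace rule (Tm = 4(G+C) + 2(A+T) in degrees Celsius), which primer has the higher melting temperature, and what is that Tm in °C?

Primer 1: A+T=13, G+C=7 → Tm = 2(13)+4(7) = 54°C
Primer 2: A+T=3, G+C=9 → Tm = 2(3)+4(9) = 42°C
54°C vs 42°C → primer 1 is higher.

Primer 1, 54°C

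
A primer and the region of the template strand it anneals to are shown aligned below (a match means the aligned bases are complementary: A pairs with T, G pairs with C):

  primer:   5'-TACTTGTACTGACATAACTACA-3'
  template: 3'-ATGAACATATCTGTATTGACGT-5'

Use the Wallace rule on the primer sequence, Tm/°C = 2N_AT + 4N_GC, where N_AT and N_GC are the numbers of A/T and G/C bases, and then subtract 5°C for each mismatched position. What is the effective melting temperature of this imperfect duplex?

Primer base counts: A=8, T=7, G=2, C=5 → A+T=15, G+C=7
Perfect-match Tm = 2(15) + 4(7) = 30 + 28 = 58°C
Mismatches (positions where the bases are not complementary): 3 (at positions 9, 10, 20)
Effective Tm = 58 − 3×5 = 58 − 15 = 43°C

43°C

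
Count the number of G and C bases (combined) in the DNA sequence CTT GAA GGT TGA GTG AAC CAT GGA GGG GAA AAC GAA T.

17

Counting bases: A=13, T=7, G=13, C=4
Total G or C: 13 + 4 = 17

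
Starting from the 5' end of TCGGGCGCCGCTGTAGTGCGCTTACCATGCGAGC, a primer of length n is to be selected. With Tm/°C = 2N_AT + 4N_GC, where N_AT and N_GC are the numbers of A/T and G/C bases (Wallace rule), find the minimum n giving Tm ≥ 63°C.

First 18 bases: TCGGGCGCCGCTGTAGTG → Tm = 62°C (< 63°C)
First 19 bases: TCGGGCGCCGCTGTAGTGC → Tm = 66°C (≥ 63°C)
Each additional base adds 2°C (A/T) or 4°C (G/C), so Tm is non-decreasing in n; n = 19 is the first length to reach 63°C.

n = 19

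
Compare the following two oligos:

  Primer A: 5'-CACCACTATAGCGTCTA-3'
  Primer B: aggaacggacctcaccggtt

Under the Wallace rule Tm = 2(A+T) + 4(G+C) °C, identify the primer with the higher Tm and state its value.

Primer A: A+T=9, G+C=8 → Tm = 2(9)+4(8) = 50°C
Primer B: A+T=8, G+C=12 → Tm = 2(8)+4(12) = 64°C
50°C vs 64°C → primer B is higher.

Primer B, 64°C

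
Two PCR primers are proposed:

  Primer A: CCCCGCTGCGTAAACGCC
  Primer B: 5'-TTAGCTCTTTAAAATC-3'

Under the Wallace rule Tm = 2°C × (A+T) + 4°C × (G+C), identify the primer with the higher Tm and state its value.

Primer A, 62°C

Primer A: A+T=5, G+C=13 → Tm = 2(5)+4(13) = 62°C
Primer B: A+T=12, G+C=4 → Tm = 2(12)+4(4) = 40°C
62°C vs 40°C → primer A is higher.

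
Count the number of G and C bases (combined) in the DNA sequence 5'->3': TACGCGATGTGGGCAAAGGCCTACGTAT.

15

Counting bases: T=6, C=6, G=9, A=7
Total G or C: 9 + 6 = 15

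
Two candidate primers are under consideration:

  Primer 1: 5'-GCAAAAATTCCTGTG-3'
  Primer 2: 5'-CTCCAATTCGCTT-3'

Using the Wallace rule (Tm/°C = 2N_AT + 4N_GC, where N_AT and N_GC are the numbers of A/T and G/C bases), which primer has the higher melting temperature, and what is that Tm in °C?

Primer 1: A+T=9, G+C=6 → Tm = 2(9)+4(6) = 42°C
Primer 2: A+T=7, G+C=6 → Tm = 2(7)+4(6) = 38°C
42°C vs 38°C → primer 1 is higher.

Primer 1, 42°C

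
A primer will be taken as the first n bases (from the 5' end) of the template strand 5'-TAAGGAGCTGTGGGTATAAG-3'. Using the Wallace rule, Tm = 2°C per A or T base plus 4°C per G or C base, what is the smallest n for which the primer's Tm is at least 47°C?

n = 16

First 15 bases: TAAGGAGCTGTGGGT → Tm = 46°C (< 47°C)
First 16 bases: TAAGGAGCTGTGGGTA → Tm = 48°C (≥ 47°C)
Since every base adds ≥2°C, Tm only increases with n, so the threshold is first crossed at n = 16.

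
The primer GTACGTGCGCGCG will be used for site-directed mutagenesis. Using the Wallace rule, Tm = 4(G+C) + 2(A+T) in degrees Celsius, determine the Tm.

46°C

Counting bases: T=2, A=1, G=6, C=4
A+T = 3, G+C = 10
Tm = 4·10 + 2·3 = 40 + 6 = 46°C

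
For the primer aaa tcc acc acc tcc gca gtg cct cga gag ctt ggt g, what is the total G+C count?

Scanning the sequence gives A=8, T=7, C=13, G=9.
G+C = 9 + 13 = 22

22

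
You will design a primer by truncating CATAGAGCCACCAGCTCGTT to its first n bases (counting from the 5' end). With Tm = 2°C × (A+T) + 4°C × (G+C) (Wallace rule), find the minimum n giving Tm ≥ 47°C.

n = 15

First 14 bases: CATAGAGCCACCAG → Tm = 44°C (< 47°C)
First 15 bases: CATAGAGCCACCAGC → Tm = 48°C (≥ 47°C)
Each additional base adds 2°C (A/T) or 4°C (G/C), so Tm is non-decreasing in n; n = 15 is the first length to reach 47°C.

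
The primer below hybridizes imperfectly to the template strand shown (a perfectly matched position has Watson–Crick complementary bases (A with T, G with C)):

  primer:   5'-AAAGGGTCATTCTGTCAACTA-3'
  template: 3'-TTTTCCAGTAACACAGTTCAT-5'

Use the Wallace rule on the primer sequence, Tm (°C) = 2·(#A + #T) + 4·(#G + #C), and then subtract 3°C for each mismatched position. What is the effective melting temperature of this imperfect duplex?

Primer base counts: A=7, T=6, G=4, C=4 → A+T=13, G+C=8
Perfect-match Tm = 2(13) + 4(8) = 26 + 32 = 58°C
Mismatches (positions where the bases are not complementary): 3 (at positions 4, 12, 19)
Effective Tm = 58 − 3×3 = 58 − 9 = 49°C

49°C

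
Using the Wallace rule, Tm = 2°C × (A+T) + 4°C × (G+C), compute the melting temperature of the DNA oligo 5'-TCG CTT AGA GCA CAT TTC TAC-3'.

Base counts: A=5, G=3, C=6, T=7
A+T = 12, G+C = 9
Tm = 2(12) + 4(9) = 24 + 36 = 60°C

60°C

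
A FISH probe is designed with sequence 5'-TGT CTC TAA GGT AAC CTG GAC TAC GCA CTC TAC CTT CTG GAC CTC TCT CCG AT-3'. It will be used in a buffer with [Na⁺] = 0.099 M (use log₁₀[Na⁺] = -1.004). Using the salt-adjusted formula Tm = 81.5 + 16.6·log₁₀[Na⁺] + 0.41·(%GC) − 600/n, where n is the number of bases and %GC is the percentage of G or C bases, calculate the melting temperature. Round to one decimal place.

Length n = 53. Base counts: A=10, G=9, C=18, T=16
G+C = 27, so %GC = 27/53 × 100 = 50.943%
Salt term: 16.6 × (-1.004) = -16.666
GC term: 0.41 × 50.943 = 20.887; length term: −600/53 = −11.321
Tm = 81.5 + (-16.666) + 20.887 − 11.321 = 74.4 → 74.4°C

74.4°C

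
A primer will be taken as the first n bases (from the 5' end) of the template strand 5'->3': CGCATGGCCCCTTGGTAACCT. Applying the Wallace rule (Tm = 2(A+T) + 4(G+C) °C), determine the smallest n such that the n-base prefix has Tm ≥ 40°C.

n = 11

First 10 bases: CGCATGGCCC → Tm = 36°C (< 40°C)
First 11 bases: CGCATGGCCCC → Tm = 40°C (≥ 40°C)
Each additional base adds 2°C (A/T) or 4°C (G/C), so Tm is non-decreasing in n; n = 11 is the first length to reach 40°C.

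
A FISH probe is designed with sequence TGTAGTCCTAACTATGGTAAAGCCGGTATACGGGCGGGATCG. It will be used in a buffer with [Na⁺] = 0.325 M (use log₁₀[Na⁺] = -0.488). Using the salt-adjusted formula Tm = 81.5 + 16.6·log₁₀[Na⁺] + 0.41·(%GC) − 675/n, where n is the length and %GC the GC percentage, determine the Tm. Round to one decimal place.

Length n = 42. Base counts: C=8, A=10, T=10, G=14
G+C = 22, so %GC = 22/42 × 100 = 52.381%
Salt term: 16.6 × (-0.488) = -8.101
GC term: 0.41 × 52.381 = 21.476; length term: −675/42 = −16.071
Tm = 81.5 + (-8.101) + 21.476 − 16.071 = 78.804 → 78.8°C

78.8°C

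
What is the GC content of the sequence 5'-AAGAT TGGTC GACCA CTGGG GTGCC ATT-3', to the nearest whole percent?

54%

Base counts: C=6, A=6, G=9, T=7
G+C = 9 + 6 = 15 out of 28 bases
%GC = 15/28 × 100 = 53.57% ≈ 54%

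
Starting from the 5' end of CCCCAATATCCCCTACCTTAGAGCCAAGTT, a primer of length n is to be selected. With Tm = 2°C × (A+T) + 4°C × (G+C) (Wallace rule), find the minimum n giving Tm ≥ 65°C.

First 21 bases: CCCCAATATCCCCTACCTTAG → Tm = 64°C (< 65°C)
First 22 bases: CCCCAATATCCCCTACCTTAGA → Tm = 66°C (≥ 65°C)
Each additional base adds 2°C (A/T) or 4°C (G/C), so Tm is non-decreasing in n; n = 22 is the first length to reach 65°C.

n = 22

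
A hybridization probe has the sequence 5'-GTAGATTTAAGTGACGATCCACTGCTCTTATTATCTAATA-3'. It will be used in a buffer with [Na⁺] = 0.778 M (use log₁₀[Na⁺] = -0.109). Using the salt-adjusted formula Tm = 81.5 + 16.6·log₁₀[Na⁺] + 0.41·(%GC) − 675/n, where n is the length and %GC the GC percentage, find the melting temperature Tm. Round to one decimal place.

76.1°C

Length n = 40. T=15, C=7, A=12, G=6
G+C = 13, so %GC = 13/40 × 100 = 32.5%
Salt term: 16.6 × (-0.109) = -1.809
GC term: 0.41 × 32.5 = 13.325; length term: −675/40 = −16.875
Tm = 81.5 + (-1.809) + 13.325 − 16.875 = 76.141 → 76.1°C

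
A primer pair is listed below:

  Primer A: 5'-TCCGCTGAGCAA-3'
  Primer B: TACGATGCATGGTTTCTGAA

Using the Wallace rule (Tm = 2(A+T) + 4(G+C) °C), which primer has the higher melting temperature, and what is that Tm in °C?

Primer A: A+T=5, G+C=7 → Tm = 2(5)+4(7) = 38°C
Primer B: A+T=12, G+C=8 → Tm = 2(12)+4(8) = 56°C
38°C vs 56°C → primer B is higher.

Primer B, 56°C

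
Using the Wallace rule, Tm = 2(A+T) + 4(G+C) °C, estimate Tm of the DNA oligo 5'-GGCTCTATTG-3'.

Counting bases: A=1, G=3, C=2, T=4
So N_AT = 5 and N_GC = 5.
Tm = 2×5 + 4×5 = 30°C

30°C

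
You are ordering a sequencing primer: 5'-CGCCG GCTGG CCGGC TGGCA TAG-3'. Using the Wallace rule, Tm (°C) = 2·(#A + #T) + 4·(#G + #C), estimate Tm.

82°C

Counting bases: A=2, C=8, T=3, G=10
AT pairs contribute 5, GC pairs contribute 18.
Tm = 2(5) + 4(18) = 10 + 72 = 82°C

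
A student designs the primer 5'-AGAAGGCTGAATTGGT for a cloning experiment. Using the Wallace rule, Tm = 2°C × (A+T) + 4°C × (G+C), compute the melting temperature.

46°C

Scanning the sequence gives C=1, A=5, G=6, T=4.
So N_AT = 9 and N_GC = 7.
Tm = 2(9) + 4(7) = 18 + 28 = 46°C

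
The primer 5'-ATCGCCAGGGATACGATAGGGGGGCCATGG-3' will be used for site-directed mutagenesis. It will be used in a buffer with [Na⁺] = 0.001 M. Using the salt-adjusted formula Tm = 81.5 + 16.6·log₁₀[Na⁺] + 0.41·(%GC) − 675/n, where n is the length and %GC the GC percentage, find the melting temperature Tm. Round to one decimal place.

Length n = 30. Base counts: C=6, T=4, A=7, G=13
G+C = 19, so %GC = 19/30 × 100 = 63.333%
Salt term: 16.6 × (-3) = -49.8
GC term: 0.41 × 63.333 = 25.967; length term: −675/30 = −22.5
Tm = 81.5 + (-49.8) + 25.967 − 22.5 = 35.167 → 35.2°C

35.2°C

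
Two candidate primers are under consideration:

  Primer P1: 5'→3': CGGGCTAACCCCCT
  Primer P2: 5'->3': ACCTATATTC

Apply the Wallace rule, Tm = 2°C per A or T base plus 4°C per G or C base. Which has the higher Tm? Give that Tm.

Primer P1: A+T=4, G+C=10 → Tm = 2(4)+4(10) = 48°C
Primer P2: A+T=7, G+C=3 → Tm = 2(7)+4(3) = 26°C
48°C vs 26°C → primer P1 is higher.

Primer P1, 48°C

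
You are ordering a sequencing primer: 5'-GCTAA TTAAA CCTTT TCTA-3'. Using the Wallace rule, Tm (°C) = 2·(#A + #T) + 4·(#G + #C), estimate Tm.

Base counts: T=8, G=1, A=6, C=4
So N_AT = 14 and N_GC = 5.
Tm = 4·5 + 2·14 = 20 + 28 = 48°C

48°C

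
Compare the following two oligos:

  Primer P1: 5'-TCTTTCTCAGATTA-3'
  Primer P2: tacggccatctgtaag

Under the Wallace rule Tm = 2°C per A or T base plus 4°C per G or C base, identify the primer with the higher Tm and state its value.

Primer P1: A+T=10, G+C=4 → Tm = 2(10)+4(4) = 36°C
Primer P2: A+T=8, G+C=8 → Tm = 2(8)+4(8) = 48°C
36°C vs 48°C → primer P2 is higher.

Primer P2, 48°C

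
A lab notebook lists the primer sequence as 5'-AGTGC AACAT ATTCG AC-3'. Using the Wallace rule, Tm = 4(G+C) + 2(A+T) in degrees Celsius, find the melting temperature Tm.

48°C

Scanning the sequence gives T=4, A=6, G=3, C=4.
A+T = 10, G+C = 7
Tm = 2(10) + 4(7) = 20 + 28 = 48°C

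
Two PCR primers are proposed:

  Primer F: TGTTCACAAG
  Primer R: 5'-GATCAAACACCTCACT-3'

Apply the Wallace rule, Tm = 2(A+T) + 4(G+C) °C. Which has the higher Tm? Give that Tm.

Primer F: A+T=6, G+C=4 → Tm = 2(6)+4(4) = 28°C
Primer R: A+T=9, G+C=7 → Tm = 2(9)+4(7) = 46°C
28°C vs 46°C → primer R is higher.

Primer R, 46°C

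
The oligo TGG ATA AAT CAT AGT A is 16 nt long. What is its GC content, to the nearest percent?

25%

Scanning the sequence gives G=3, A=7, T=5, C=1.
G+C = 3 + 1 = 4 out of 16 bases
%GC = 4/16 × 100 = 25% ≈ 25%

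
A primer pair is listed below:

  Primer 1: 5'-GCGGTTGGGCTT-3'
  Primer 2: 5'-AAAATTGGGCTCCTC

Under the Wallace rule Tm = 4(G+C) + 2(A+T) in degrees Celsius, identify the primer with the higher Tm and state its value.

Primer 2, 44°C

Primer 1: A+T=4, G+C=8 → Tm = 2(4)+4(8) = 40°C
Primer 2: A+T=8, G+C=7 → Tm = 2(8)+4(7) = 44°C
40°C vs 44°C → primer 2 is higher.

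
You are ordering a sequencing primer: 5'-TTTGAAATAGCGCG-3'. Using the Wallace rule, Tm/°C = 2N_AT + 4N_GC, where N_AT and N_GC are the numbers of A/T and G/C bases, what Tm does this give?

A=4, T=4, G=4, C=2
AT pairs contribute 8, GC pairs contribute 6.
Tm = 4·6 + 2·8 = 24 + 16 = 40°C

40°C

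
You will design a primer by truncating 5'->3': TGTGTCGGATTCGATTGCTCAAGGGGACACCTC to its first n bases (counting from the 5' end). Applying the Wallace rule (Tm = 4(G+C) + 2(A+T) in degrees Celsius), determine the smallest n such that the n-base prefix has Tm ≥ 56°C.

n = 19

First 18 bases: TGTGTCGGATTCGATTGC → Tm = 54°C (< 56°C)
First 19 bases: TGTGTCGGATTCGATTGCT → Tm = 56°C (≥ 56°C)
Each additional base adds 2°C (A/T) or 4°C (G/C), so Tm is non-decreasing in n; n = 19 is the first length to reach 56°C.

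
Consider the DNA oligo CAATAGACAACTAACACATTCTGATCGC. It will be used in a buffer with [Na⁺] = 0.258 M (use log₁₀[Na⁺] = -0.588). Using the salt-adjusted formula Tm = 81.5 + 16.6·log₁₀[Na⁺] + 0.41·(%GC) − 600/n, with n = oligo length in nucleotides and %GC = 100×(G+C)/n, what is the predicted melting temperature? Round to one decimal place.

66.4°C

Length n = 28. T=6, C=8, G=3, A=11
G+C = 11, so %GC = 11/28 × 100 = 39.286%
Salt term: 16.6 × (-0.588) = -9.761
GC term: 0.41 × 39.286 = 16.107; length term: −600/28 = −21.429
Tm = 81.5 + (-9.761) + 16.107 − 21.429 = 66.417 → 66.4°C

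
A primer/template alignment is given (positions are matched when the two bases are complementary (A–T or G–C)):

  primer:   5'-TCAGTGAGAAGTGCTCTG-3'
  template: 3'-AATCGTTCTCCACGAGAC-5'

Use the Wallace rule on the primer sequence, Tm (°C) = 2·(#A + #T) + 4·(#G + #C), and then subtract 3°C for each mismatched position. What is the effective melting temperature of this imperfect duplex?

Primer base counts: A=4, T=5, G=6, C=3 → A+T=9, G+C=9
Perfect-match Tm = 2(9) + 4(9) = 18 + 36 = 54°C
Mismatches (positions where the bases are not complementary): 4 (at positions 2, 5, 6, 10)
Effective Tm = 54 − 4×3 = 54 − 12 = 42°C

42°C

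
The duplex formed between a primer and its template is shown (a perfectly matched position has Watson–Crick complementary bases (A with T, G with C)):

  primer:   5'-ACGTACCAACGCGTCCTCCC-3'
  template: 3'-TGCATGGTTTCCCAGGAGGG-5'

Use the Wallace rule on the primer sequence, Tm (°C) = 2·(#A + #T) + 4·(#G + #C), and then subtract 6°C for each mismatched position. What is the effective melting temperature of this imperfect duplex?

Primer base counts: A=4, T=3, G=3, C=10 → A+T=7, G+C=13
Perfect-match Tm = 2(7) + 4(13) = 14 + 52 = 66°C
Mismatches (positions where the bases are not complementary): 2 (at positions 10, 12)
Effective Tm = 66 − 2×6 = 66 − 12 = 54°C

54°C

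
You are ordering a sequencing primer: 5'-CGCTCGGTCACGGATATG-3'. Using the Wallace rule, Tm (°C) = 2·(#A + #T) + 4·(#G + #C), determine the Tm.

58°C

Scanning the sequence gives A=3, T=4, G=6, C=5.
So N_AT = 7 and N_GC = 11.
Tm = 2(7) + 4(11) = 14 + 44 = 58°C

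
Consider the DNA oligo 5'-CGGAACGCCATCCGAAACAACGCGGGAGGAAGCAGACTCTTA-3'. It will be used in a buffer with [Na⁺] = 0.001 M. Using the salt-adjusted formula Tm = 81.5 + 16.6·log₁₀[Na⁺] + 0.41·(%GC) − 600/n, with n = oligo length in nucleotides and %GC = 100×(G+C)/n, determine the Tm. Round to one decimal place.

Length n = 42. Counting bases: T=4, C=12, G=12, A=14
G+C = 24, so %GC = 24/42 × 100 = 57.143%
Salt term: 16.6 × (-3) = -49.8
GC term: 0.41 × 57.143 = 23.429; length term: −600/42 = −14.286
Tm = 81.5 + (-49.8) + 23.429 − 14.286 = 40.843 → 40.8°C

40.8°C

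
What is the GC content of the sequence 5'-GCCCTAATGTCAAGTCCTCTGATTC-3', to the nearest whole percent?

Base counts: C=8, A=5, G=4, T=8
G+C = 4 + 8 = 12 out of 25 bases
%GC = 12/25 × 100 = 48% ≈ 48%

48%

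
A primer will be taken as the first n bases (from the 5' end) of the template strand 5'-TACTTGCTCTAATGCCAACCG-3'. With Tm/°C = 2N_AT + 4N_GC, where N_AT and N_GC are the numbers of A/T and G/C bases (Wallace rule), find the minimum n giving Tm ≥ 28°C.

First 9 bases: TACTTGCTC → Tm = 26°C (< 28°C)
First 10 bases: TACTTGCTCT → Tm = 28°C (≥ 28°C)
Each additional base adds 2°C (A/T) or 4°C (G/C), so Tm is non-decreasing in n; n = 10 is the first length to reach 28°C.

n = 10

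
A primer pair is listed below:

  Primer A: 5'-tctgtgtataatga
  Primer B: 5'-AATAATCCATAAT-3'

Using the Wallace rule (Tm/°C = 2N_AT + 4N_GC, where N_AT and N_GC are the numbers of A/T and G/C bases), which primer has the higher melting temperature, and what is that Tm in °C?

Primer A, 36°C

Primer A: A+T=10, G+C=4 → Tm = 2(10)+4(4) = 36°C
Primer B: A+T=11, G+C=2 → Tm = 2(11)+4(2) = 30°C
36°C vs 30°C → primer A is higher.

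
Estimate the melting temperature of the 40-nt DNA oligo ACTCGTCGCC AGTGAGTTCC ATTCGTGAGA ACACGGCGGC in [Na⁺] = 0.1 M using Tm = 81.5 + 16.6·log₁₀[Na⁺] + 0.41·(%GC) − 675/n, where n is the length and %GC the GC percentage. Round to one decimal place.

Length n = 40. Scanning the sequence gives G=12, C=12, T=8, A=8.
G+C = 24, so %GC = 24/40 × 100 = 60%
Salt term: 16.6 × (-1) = -16.6
GC term: 0.41 × 60 = 24.6; length term: −675/40 = −16.875
Tm = 81.5 + (-16.6) + 24.6 − 16.875 = 72.625 → 72.6°C

72.6°C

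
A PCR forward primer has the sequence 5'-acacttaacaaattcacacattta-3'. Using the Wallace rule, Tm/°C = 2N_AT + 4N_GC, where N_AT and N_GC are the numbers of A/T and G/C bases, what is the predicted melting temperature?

60°C

Base counts: T=7, C=6, G=0, A=11
A+T = 18, G+C = 6
Tm = 2×18 + 4×6 = 60°C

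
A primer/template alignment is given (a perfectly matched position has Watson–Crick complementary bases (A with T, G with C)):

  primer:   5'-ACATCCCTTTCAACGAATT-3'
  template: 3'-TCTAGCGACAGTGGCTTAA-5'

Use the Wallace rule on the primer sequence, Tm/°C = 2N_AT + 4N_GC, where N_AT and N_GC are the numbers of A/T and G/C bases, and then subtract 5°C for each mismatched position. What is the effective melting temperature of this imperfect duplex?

32°C

Primer base counts: A=6, T=6, G=1, C=6 → A+T=12, G+C=7
Perfect-match Tm = 2(12) + 4(7) = 24 + 28 = 52°C
Mismatches (positions where the bases are not complementary): 4 (at positions 2, 6, 9, 13)
Effective Tm = 52 − 4×5 = 52 − 20 = 32°C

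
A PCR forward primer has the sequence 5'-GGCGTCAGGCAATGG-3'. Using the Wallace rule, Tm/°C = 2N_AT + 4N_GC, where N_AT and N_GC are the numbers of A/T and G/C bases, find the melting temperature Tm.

Counting bases: T=2, G=7, C=3, A=3
So N_AT = 5 and N_GC = 10.
Tm = 2(5) + 4(10) = 10 + 40 = 50°C

50°C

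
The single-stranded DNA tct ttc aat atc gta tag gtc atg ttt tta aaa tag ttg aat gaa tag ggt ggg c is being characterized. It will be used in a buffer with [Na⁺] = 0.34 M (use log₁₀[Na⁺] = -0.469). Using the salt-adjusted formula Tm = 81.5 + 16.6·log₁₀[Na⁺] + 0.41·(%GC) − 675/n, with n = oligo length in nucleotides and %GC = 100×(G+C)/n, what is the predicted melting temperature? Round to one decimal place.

74.9°C

Length n = 55. Base counts: T=21, C=5, G=13, A=16
G+C = 18, so %GC = 18/55 × 100 = 32.727%
Salt term: 16.6 × (-0.469) = -7.785
GC term: 0.41 × 32.727 = 13.418; length term: −675/55 = −12.273
Tm = 81.5 + (-7.785) + 13.418 − 12.273 = 74.86 → 74.9°C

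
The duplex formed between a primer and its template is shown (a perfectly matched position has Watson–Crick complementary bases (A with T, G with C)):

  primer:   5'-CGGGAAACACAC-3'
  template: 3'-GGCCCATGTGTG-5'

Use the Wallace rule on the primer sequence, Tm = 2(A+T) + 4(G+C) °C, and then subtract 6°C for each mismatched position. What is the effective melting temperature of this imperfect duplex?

Primer base counts: A=5, T=0, G=3, C=4 → A+T=5, G+C=7
Perfect-match Tm = 2(5) + 4(7) = 10 + 28 = 38°C
Mismatches (positions where the bases are not complementary): 3 (at positions 2, 5, 6)
Effective Tm = 38 − 3×6 = 38 − 18 = 20°C

20°C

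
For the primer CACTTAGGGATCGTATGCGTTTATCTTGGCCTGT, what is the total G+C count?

Scanning the sequence gives G=9, C=7, T=13, A=5.
Total G or C: 9 + 7 = 16

16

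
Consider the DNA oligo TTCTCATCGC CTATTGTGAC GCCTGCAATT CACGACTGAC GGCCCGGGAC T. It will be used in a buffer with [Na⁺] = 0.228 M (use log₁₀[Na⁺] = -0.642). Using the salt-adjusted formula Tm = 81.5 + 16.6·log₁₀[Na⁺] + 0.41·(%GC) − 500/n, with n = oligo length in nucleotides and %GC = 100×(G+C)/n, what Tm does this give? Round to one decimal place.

Length n = 51. T=13, A=9, C=17, G=12
G+C = 29, so %GC = 29/51 × 100 = 56.863%
Salt term: 16.6 × (-0.642) = -10.657
GC term: 0.41 × 56.863 = 23.314; length term: −500/51 = −9.804
Tm = 81.5 + (-10.657) + 23.314 − 9.804 = 84.353 → 84.4°C

84.4°C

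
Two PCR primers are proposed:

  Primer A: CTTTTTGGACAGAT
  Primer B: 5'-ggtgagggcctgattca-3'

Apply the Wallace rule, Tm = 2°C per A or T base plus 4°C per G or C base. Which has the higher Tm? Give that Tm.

Primer B, 54°C

Primer A: A+T=9, G+C=5 → Tm = 2(9)+4(5) = 38°C
Primer B: A+T=7, G+C=10 → Tm = 2(7)+4(10) = 54°C
38°C vs 54°C → primer B is higher.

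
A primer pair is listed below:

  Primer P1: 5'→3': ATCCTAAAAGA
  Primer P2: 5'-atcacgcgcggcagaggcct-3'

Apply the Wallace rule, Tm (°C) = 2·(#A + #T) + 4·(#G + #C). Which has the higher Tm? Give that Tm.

Primer P1: A+T=8, G+C=3 → Tm = 2(8)+4(3) = 28°C
Primer P2: A+T=6, G+C=14 → Tm = 2(6)+4(14) = 68°C
28°C vs 68°C → primer P2 is higher.

Primer P2, 68°C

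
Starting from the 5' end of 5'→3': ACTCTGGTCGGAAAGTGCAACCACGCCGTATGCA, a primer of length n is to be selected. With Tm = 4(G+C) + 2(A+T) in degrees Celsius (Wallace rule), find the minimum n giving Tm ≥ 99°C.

n = 32

First 31 bases: ACTCTGGTCGGAAAGTGCAACCACGCCGTAT → Tm = 96°C (< 99°C)
First 32 bases: ACTCTGGTCGGAAAGTGCAACCACGCCGTATG → Tm = 100°C (≥ 99°C)
Each additional base adds 2°C (A/T) or 4°C (G/C), so Tm is non-decreasing in n; n = 32 is the first length to reach 99°C.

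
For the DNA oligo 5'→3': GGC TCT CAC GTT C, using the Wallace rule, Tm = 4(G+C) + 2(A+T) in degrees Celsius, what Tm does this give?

42°C

Scanning the sequence gives C=5, T=4, G=3, A=1.
AT pairs contribute 5, GC pairs contribute 8.
Tm = 4·8 + 2·5 = 32 + 10 = 42°C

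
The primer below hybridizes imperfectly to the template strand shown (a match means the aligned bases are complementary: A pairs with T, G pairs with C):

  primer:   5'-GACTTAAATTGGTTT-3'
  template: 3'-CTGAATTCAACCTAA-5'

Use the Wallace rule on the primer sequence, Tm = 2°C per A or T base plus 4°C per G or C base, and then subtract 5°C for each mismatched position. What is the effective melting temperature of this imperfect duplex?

Primer base counts: A=4, T=7, G=3, C=1 → A+T=11, G+C=4
Perfect-match Tm = 2(11) + 4(4) = 22 + 16 = 38°C
Mismatches (positions where the bases are not complementary): 2 (at positions 8, 13)
Effective Tm = 38 − 2×5 = 38 − 10 = 28°C

28°C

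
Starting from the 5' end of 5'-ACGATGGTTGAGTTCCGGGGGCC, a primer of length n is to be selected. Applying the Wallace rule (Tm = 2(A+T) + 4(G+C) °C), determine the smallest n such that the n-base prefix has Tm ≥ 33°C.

First 11 bases: ACGATGGTTGA → Tm = 32°C (< 33°C)
First 12 bases: ACGATGGTTGAG → Tm = 36°C (≥ 33°C)
Since every base adds ≥2°C, Tm only increases with n, so the threshold is first crossed at n = 12.

n = 12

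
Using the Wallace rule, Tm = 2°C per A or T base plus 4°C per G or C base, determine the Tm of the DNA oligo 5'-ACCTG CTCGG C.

38°C

Scanning the sequence gives T=2, A=1, C=5, G=3.
AT pairs contribute 3, GC pairs contribute 8.
Tm = 2(3) + 4(8) = 6 + 32 = 38°C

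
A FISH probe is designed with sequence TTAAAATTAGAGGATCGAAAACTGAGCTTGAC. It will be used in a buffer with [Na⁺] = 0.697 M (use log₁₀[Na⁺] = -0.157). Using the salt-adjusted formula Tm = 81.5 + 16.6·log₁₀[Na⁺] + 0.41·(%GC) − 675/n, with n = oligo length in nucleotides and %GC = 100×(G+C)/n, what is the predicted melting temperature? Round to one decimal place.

Length n = 32. Counting bases: T=8, A=13, C=4, G=7
G+C = 11, so %GC = 11/32 × 100 = 34.375%
Salt term: 16.6 × (-0.157) = -2.606
GC term: 0.41 × 34.375 = 14.094; length term: −675/32 = −21.094
Tm = 81.5 + (-2.606) + 14.094 − 21.094 = 71.894 → 71.9°C

71.9°C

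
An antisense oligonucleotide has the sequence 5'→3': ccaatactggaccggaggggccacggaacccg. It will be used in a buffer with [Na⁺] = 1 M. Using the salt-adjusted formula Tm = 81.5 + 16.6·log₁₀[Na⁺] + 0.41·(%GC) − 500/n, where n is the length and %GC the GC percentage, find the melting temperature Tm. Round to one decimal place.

94.1°C

Length n = 32. G=11, C=11, A=8, T=2
G+C = 22, so %GC = 22/32 × 100 = 68.75%
Salt term: 16.6 × (0) = 0
GC term: 0.41 × 68.75 = 28.188; length term: −500/32 = −15.625
Tm = 81.5 + (0) + 28.188 − 15.625 = 94.063 → 94.1°C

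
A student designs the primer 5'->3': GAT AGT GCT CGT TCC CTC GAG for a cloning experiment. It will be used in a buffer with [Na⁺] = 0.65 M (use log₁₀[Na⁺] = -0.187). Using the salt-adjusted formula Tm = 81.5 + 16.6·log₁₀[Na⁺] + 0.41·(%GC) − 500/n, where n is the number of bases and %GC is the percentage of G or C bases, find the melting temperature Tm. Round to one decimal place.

Length n = 21. Base counts: G=6, C=6, T=6, A=3
G+C = 12, so %GC = 12/21 × 100 = 57.143%
Salt term: 16.6 × (-0.187) = -3.104
GC term: 0.41 × 57.143 = 23.429; length term: −500/21 = −23.81
Tm = 81.5 + (-3.104) + 23.429 − 23.81 = 78.015 → 78.0°C

78.0°C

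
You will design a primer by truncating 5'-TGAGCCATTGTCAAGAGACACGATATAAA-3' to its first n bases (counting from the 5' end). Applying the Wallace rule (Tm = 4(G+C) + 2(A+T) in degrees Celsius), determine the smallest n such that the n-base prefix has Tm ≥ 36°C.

n = 12

First 11 bases: TGAGCCATTGT → Tm = 32°C (< 36°C)
First 12 bases: TGAGCCATTGTC → Tm = 36°C (≥ 36°C)
Each additional base adds 2°C (A/T) or 4°C (G/C), so Tm is non-decreasing in n; n = 12 is the first length to reach 36°C.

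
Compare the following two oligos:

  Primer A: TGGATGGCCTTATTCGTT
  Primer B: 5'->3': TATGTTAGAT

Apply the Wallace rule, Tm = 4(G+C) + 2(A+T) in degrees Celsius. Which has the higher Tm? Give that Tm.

Primer A, 52°C

Primer A: A+T=10, G+C=8 → Tm = 2(10)+4(8) = 52°C
Primer B: A+T=8, G+C=2 → Tm = 2(8)+4(2) = 24°C
52°C vs 24°C → primer A is higher.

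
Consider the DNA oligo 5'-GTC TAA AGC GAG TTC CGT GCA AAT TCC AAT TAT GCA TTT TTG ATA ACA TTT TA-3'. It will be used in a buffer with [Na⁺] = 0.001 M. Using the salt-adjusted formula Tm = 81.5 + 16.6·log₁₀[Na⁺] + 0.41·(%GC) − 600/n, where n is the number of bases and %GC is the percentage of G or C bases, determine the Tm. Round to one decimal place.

Length n = 53. Scanning the sequence gives G=8, A=16, T=20, C=9.
G+C = 17, so %GC = 17/53 × 100 = 32.075%
Salt term: 16.6 × (-3) = -49.8
GC term: 0.41 × 32.075 = 13.151; length term: −600/53 = −11.321
Tm = 81.5 + (-49.8) + 13.151 − 11.321 = 33.53 → 33.5°C

33.5°C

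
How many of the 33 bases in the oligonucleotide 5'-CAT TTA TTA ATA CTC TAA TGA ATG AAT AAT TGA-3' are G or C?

Scanning the sequence gives C=3, A=14, G=3, T=13.
Total G or C: 3 + 3 = 6

6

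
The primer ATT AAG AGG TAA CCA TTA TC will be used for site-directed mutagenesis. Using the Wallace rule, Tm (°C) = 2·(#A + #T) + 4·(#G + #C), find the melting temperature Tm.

T=6, G=3, A=8, C=3
AT pairs contribute 14, GC pairs contribute 6.
Tm = 2×14 + 4×6 = 52°C

52°C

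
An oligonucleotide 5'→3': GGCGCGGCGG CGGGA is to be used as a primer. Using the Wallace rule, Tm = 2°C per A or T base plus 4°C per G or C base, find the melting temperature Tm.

Base counts: C=4, A=1, T=0, G=10
A+T = 1, G+C = 14
Tm = 2×1 + 4×14 = 58°C

58°C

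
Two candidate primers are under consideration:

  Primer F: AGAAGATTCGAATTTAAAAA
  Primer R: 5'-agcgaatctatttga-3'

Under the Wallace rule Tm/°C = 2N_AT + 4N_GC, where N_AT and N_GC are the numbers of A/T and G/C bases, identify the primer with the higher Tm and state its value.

Primer F: A+T=16, G+C=4 → Tm = 2(16)+4(4) = 48°C
Primer R: A+T=10, G+C=5 → Tm = 2(10)+4(5) = 40°C
48°C vs 40°C → primer F is higher.

Primer F, 48°C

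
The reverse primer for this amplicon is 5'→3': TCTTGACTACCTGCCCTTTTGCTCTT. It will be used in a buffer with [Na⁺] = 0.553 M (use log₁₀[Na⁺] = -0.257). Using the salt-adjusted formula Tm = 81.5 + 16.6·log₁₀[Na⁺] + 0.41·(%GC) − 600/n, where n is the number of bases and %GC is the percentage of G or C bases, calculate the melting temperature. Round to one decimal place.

73.1°C

Length n = 26. Counting bases: T=12, G=3, A=2, C=9
G+C = 12, so %GC = 12/26 × 100 = 46.154%
Salt term: 16.6 × (-0.257) = -4.266
GC term: 0.41 × 46.154 = 18.923; length term: −600/26 = −23.077
Tm = 81.5 + (-4.266) + 18.923 − 23.077 = 73.08 → 73.1°C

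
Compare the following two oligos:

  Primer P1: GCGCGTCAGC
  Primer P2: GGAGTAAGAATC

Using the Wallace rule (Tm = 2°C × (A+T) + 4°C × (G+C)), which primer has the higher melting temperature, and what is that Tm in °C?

Primer P1: A+T=2, G+C=8 → Tm = 2(2)+4(8) = 36°C
Primer P2: A+T=7, G+C=5 → Tm = 2(7)+4(5) = 34°C
36°C vs 34°C → primer P1 is higher.

Primer P1, 36°C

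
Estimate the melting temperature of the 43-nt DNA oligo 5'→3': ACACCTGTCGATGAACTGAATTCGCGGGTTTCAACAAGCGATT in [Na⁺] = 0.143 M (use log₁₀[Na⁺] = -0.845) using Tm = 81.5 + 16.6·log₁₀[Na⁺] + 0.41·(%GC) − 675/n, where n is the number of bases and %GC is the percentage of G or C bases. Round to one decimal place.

70.8°C

Length n = 43. Counting bases: T=11, G=10, C=10, A=12
G+C = 20, so %GC = 20/43 × 100 = 46.512%
Salt term: 16.6 × (-0.845) = -14.027
GC term: 0.41 × 46.512 = 19.07; length term: −675/43 = −15.698
Tm = 81.5 + (-14.027) + 19.07 − 15.698 = 70.845 → 70.8°C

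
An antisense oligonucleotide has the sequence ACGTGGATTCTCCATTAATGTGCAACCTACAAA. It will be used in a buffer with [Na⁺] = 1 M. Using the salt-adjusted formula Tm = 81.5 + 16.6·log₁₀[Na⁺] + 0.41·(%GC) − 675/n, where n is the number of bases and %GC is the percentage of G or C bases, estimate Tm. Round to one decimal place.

Length n = 33. Base counts: A=11, T=9, C=8, G=5
G+C = 13, so %GC = 13/33 × 100 = 39.394%
Salt term: 16.6 × (0) = 0
GC term: 0.41 × 39.394 = 16.152; length term: −675/33 = −20.455
Tm = 81.5 + (0) + 16.152 − 20.455 = 77.197 → 77.2°C

77.2°C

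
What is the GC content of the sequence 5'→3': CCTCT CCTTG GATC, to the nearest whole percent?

57%

Scanning the sequence gives C=6, G=2, T=5, A=1.
G+C = 2 + 6 = 8 out of 14 bases
%GC = 8/14 × 100 = 57.14% ≈ 57%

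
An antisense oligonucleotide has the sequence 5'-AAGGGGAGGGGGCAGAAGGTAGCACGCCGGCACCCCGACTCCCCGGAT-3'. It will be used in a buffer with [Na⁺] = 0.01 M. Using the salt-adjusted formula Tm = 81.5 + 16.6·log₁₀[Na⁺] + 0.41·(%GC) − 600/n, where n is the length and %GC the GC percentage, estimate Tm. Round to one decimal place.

64.8°C

Length n = 48. Base counts: T=3, G=19, C=15, A=11
G+C = 34, so %GC = 34/48 × 100 = 70.833%
Salt term: 16.6 × (-2) = -33.2
GC term: 0.41 × 70.833 = 29.042; length term: −600/48 = −12.5
Tm = 81.5 + (-33.2) + 29.042 − 12.5 = 64.842 → 64.8°C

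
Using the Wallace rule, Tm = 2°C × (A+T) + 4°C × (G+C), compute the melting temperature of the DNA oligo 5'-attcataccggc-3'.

36°C

Base counts: C=4, A=3, T=3, G=2
A+T = 6, G+C = 6
Tm = 4·6 + 2·6 = 24 + 12 = 36°C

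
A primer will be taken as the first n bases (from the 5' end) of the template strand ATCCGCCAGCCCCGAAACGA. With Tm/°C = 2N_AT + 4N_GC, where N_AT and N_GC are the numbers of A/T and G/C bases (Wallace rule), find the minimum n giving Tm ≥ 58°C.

n = 18

First 17 bases: ATCCGCCAGCCCCGAAA → Tm = 56°C (< 58°C)
First 18 bases: ATCCGCCAGCCCCGAAAC → Tm = 60°C (≥ 58°C)
Each additional base adds 2°C (A/T) or 4°C (G/C), so Tm is non-decreasing in n; n = 18 is the first length to reach 58°C.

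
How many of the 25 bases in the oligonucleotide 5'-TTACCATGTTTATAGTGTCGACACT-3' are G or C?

9

C=5, T=10, A=6, G=4
G+C = 4 + 5 = 9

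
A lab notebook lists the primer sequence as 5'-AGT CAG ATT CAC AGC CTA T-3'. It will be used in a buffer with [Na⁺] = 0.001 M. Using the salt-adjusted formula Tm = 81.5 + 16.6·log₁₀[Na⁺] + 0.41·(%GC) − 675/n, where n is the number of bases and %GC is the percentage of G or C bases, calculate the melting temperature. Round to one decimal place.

Length n = 19. Scanning the sequence gives T=5, G=3, A=6, C=5.
G+C = 8, so %GC = 8/19 × 100 = 42.105%
Salt term: 16.6 × (-3) = -49.8
GC term: 0.41 × 42.105 = 17.263; length term: −675/19 = −35.526
Tm = 81.5 + (-49.8) + 17.263 − 35.526 = 13.437 → 13.4°C

13.4°C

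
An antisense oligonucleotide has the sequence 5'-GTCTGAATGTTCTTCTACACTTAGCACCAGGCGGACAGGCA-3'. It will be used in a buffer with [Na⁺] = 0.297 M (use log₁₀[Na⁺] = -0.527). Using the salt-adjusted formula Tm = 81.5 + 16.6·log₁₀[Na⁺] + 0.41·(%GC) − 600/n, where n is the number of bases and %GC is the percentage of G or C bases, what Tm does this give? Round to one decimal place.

Length n = 41. Counting bases: G=10, A=10, C=11, T=10
G+C = 21, so %GC = 21/41 × 100 = 51.22%
Salt term: 16.6 × (-0.527) = -8.748
GC term: 0.41 × 51.22 = 21; length term: −600/41 = −14.634
Tm = 81.5 + (-8.748) + 21 − 14.634 = 79.118 → 79.1°C

79.1°C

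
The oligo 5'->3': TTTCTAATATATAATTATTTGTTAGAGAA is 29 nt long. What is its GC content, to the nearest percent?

Base counts: A=11, C=1, G=3, T=14
G+C = 3 + 1 = 4 out of 29 bases
%GC = 4/29 × 100 = 13.79% ≈ 14%

14%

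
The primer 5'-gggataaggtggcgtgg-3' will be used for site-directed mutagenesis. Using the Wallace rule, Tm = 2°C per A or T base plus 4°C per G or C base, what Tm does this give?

C=1, G=10, T=3, A=3
AT pairs contribute 6, GC pairs contribute 11.
Tm = 2(6) + 4(11) = 12 + 44 = 56°C

56°C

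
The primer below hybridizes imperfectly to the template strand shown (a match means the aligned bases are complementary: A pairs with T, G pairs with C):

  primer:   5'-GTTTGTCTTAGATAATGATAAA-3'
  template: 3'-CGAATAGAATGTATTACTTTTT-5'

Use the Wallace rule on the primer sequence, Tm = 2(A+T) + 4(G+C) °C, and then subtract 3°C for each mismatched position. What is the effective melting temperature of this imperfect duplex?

Primer base counts: A=8, T=9, G=4, C=1 → A+T=17, G+C=5
Perfect-match Tm = 2(17) + 4(5) = 34 + 20 = 54°C
Mismatches (positions where the bases are not complementary): 4 (at positions 2, 5, 11, 19)
Effective Tm = 54 − 4×3 = 54 − 12 = 42°C

42°C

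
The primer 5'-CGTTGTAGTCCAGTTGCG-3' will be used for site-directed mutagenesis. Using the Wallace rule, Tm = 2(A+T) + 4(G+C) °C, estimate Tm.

56°C

Counting bases: G=6, T=6, C=4, A=2
A+T = 8, G+C = 10
Tm = 2(8) + 4(10) = 16 + 40 = 56°C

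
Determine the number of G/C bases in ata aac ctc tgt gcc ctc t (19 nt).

9

Scanning the sequence gives C=7, A=4, T=6, G=2.
Total G or C: 2 + 7 = 9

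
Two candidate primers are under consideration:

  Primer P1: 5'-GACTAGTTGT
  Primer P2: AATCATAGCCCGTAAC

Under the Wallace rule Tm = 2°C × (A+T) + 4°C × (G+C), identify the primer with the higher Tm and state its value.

Primer P1: A+T=6, G+C=4 → Tm = 2(6)+4(4) = 28°C
Primer P2: A+T=9, G+C=7 → Tm = 2(9)+4(7) = 46°C
28°C vs 46°C → primer P2 is higher.

Primer P2, 46°C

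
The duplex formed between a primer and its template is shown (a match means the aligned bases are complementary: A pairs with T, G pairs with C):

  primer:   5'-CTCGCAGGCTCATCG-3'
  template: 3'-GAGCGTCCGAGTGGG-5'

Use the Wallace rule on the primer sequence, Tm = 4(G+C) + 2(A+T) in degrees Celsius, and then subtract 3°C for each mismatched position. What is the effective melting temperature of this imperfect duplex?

Primer base counts: A=2, T=3, G=4, C=6 → A+T=5, G+C=10
Perfect-match Tm = 2(5) + 4(10) = 10 + 40 = 50°C
Mismatches (positions where the bases are not complementary): 2 (at positions 13, 15)
Effective Tm = 50 − 2×3 = 50 − 6 = 44°C

44°C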